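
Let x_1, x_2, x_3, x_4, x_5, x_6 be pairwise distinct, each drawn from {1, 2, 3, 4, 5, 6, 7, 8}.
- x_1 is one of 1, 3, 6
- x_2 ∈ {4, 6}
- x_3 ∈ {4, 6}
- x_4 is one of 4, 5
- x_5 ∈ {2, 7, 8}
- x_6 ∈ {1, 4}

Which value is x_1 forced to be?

x_2 and x_3 share exactly the 2 values {4, 6}; by pigeonhole those values go to them, so strike 4, 6 from x_1, x_4, x_6.
That leaves x_4 = 5.
That leaves x_6 = 1. Remove 1 from x_1.
So x_1 = 3.

3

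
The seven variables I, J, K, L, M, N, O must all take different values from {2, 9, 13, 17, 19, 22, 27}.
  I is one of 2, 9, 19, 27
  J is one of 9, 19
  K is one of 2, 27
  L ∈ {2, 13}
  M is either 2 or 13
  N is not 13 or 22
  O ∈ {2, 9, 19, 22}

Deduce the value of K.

The 7 variables draw from only 7 values {2, 9, 13, 17, 19, 22, 27}, so each is used; only N can be 17, hence N = 17.
The 6 still-open variables together cover exactly {2, 9, 13, 19, 22, 27} — 6 values for 6 variables — and 22 appears only in O's list, so O = 22.
L and M between them cover only {2, 13} — a naked pair. Remove those values from I, K.
So K = 27.

27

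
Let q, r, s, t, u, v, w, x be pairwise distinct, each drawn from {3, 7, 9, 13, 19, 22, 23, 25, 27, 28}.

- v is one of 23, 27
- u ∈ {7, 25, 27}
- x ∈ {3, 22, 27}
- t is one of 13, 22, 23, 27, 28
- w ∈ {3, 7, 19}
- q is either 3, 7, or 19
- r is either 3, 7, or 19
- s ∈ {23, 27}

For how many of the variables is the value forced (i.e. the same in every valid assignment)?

The 2 variables s and v are confined to {23, 27}, which locks those values in; drop them from t, u, x.
The 3 variables q, r, w are confined to {3, 7, 19}, which locks those values in; drop them from u, x.
u must be 25 (only option left).
x's domain is down to {22}, so x = 22. Remove 22 from t.
Determined: u=25, x=22. The other variables each still have more than one consistent value. That makes 2.

2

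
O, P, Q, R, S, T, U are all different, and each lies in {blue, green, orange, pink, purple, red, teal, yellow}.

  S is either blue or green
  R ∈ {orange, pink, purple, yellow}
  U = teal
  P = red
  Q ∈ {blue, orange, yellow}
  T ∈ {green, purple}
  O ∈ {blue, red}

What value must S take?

P has just one choice, so P = red. Strike red from O.
That leaves U = teal.
That leaves O = blue. Strike blue from Q, S.
So S = green.

green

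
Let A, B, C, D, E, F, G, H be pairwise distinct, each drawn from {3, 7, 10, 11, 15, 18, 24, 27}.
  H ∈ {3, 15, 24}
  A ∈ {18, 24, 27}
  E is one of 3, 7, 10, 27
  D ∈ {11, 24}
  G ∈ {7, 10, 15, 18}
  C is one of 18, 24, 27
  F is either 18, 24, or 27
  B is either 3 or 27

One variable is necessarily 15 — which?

H

The 8 variables draw from only 8 values {3, 7, 10, 11, 15, 18, 24, 27}, so each is used; only D can be 11, hence D = 11.
A, C, F share exactly the 3 values {18, 24, 27}; by pigeonhole those values go to them, so strike 18, 24, 27 from B, E, G, H.
B must be 3 (only option left). So E, H can't be 3.
So 15 goes to H.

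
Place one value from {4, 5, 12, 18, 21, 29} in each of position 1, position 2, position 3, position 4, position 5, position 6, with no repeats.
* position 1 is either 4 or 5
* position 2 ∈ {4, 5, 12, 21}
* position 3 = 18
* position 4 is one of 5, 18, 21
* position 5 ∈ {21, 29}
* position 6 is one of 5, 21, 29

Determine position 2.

12

position 3 has just one choice, so position 3 = 18. So position 4 can't be 18.
The 5 still-open variables together cover exactly {4, 5, 12, 21, 29} — 5 values for 5 variables — and 12 appears only in position 2's list, so position 2 = 12.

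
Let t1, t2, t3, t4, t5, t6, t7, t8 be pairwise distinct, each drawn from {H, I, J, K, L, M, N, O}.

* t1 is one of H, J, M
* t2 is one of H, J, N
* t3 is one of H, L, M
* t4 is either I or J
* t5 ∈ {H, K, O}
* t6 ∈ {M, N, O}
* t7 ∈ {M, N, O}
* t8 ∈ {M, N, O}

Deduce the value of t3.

The 8 variables draw from only 8 values {H, I, J, K, L, M, N, O}, so each is used; only t4 can be I, hence t4 = I.
The 7 still-open variables together cover exactly {H, J, K, L, M, N, O} — 7 values for 7 variables — and K appears only in t5's list, so t5 = K.
The 6 still-open variables together cover exactly {H, J, L, M, N, O} — 6 values for 6 variables — and L appears only in t3's list, so t3 = L.

L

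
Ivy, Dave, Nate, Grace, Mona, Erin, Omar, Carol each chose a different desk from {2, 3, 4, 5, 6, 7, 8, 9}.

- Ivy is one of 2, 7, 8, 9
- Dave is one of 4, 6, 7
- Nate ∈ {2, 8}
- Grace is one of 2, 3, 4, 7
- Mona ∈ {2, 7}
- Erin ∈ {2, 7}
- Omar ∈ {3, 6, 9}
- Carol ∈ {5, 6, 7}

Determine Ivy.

Among the 8 variables, 5 fits only Carol (and all 8 values in {2, 3, 4, 5, 6, 7, 8, 9} must be used), so Carol = 5.
Mona and Erin share exactly the 2 values {2, 7}; by pigeonhole those values go to them, so strike 2, 7 from Ivy, Dave, Nate, Grace.
Nate has just one choice, so Nate = 8. Remove 8 from Ivy.
So Ivy = 9.

9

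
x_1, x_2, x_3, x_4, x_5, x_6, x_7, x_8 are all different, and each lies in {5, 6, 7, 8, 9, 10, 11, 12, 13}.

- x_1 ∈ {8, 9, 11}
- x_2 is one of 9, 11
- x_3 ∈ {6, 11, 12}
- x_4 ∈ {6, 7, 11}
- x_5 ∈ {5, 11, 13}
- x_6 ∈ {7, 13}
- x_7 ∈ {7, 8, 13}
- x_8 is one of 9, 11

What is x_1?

8

The 8 variables together cover exactly {5, 6, 7, 8, 9, 11, 12, 13} — 8 values for 8 variables — and 5 appears only in x_5's list, so x_5 = 5.
The 7 still-open variables draw from only 7 values {6, 7, 8, 9, 11, 12, 13}, so each is used; only x_3 can be 12, hence x_3 = 12.
The 6 still-open variables draw from only 6 values {6, 7, 8, 9, 11, 13}, so each is used; only x_4 can be 6, hence x_4 = 6.
x_2 and x_8 share exactly the 2 values {9, 11}; by pigeonhole those values go to them, so strike 9, 11 from x_1.
So x_1 = 8.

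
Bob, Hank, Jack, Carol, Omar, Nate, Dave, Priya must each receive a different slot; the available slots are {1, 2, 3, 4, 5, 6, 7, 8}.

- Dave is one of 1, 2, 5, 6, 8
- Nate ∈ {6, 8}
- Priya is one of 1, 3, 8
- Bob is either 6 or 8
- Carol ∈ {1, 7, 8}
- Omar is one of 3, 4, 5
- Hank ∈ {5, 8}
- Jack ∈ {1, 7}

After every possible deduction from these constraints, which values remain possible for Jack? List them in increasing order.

The 8 variables together cover exactly {1, 2, 3, 4, 5, 6, 7, 8} — 8 values for 8 variables — and 2 appears only in Dave's list, so Dave = 2.
The 7 still-open variables together cover exactly {1, 3, 4, 5, 6, 7, 8} — 7 values for 7 variables — and 4 appears only in Omar's list, so Omar = 4.
The 6 still-open variables together cover exactly {1, 3, 5, 6, 7, 8} — 6 values for 6 variables — and 3 appears only in Priya's list, so Priya = 3.
The 5 still-open variables draw from only 5 values {1, 5, 6, 7, 8}, so each is used; only Hank can be 5, hence Hank = 5.
Bob and Nate between them cover only {6, 8} — a naked pair. Remove those values from Carol.
No further eliminations apply; Jack can still be any of 1, 7.

1, 7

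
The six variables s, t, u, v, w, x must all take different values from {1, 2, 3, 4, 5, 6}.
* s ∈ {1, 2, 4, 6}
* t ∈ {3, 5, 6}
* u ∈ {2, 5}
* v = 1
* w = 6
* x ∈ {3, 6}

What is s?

v's domain is down to {1}, so v = 1. Remove 1 from s.
That leaves w = 6. Remove 6 from s, t, x.
x's domain is down to {3}, so x = 3. Remove 3 from t.
t must be 5 (only option left). Eliminate 5 elsewhere: u.
u must be 2 (only option left). Remove 2 from s.
So s = 4.

4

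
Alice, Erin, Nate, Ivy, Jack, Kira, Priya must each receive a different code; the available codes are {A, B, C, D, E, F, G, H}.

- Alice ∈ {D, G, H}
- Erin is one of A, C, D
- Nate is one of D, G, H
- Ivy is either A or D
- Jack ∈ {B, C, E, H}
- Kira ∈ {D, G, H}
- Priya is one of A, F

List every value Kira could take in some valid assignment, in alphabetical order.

Alice, Nate, Kira share exactly the 3 values {D, G, H}; by pigeonhole those values go to them, so strike D, G, H from Erin, Ivy, Jack.
Ivy's domain is down to {A}, so Ivy = A. Strike A from Erin, Priya.
That leaves Priya = F.
Erin has just one choice, so Erin = C. Eliminate C elsewhere: Jack.
No further eliminations apply; Kira can still be any of D, G, H.

D, G, H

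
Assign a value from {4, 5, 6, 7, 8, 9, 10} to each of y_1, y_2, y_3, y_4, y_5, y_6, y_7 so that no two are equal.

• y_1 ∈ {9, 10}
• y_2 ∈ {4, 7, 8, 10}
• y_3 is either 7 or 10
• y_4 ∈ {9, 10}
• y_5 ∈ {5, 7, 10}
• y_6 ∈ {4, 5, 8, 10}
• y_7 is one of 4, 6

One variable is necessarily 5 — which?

y_5

Among the 7 variables, 6 fits only y_7 (and all 7 values in {4, 5, 6, 7, 8, 9, 10} must be used), so y_7 = 6.
y_1 and y_4 between them cover only {9, 10} — a naked pair. Remove those values from y_2, y_3, y_5, y_6.
y_3 must be 7 (only option left). Remove 7 from y_2, y_5.
So 5 goes to y_5.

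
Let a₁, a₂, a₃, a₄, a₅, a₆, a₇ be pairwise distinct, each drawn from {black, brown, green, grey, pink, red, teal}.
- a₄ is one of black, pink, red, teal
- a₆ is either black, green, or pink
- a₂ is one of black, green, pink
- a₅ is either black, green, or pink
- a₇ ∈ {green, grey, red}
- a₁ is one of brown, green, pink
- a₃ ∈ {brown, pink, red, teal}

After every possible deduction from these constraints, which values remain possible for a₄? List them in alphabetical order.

Among the 7 variables, grey fits only a₇ (and all 7 values in {black, brown, green, grey, pink, red, teal} must be used), so a₇ = grey.
The 3 variables a₂, a₅, a₆ are confined to {black, green, pink}, which locks those values in; drop them from a₁, a₃, a₄.
a₁ must be brown (only option left). Eliminate brown elsewhere: a₃.
No further eliminations apply; a₄ can still be any of red, teal.

red, teal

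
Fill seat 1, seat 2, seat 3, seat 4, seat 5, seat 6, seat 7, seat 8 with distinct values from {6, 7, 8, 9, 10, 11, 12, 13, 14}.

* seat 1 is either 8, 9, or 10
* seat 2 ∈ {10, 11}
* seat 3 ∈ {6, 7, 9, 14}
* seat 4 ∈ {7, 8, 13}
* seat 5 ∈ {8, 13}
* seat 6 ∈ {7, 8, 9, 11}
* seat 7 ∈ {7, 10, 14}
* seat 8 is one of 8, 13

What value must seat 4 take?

7

The 8 variables together cover exactly {6, 7, 8, 9, 10, 11, 13, 14} — 8 values for 8 variables — and 6 appears only in seat 3's list, so seat 3 = 6.
The 7 still-open variables draw from only 7 values {7, 8, 9, 10, 11, 13, 14}, so each is used; only seat 7 can be 14, hence seat 7 = 14.
The 2 variables seat 5 and seat 8 are confined to {8, 13}, which locks those values in; drop them from seat 1, seat 4, seat 6.
So seat 4 = 7.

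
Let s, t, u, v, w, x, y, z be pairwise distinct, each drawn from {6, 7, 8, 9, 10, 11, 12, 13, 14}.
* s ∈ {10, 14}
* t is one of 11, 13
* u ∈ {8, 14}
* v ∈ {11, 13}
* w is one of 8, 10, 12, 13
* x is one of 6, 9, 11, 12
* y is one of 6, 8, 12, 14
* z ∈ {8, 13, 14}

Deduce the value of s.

The 8 variables draw from only 8 values {6, 8, 9, 10, 11, 12, 13, 14}, so each is used; only x can be 9, hence x = 9.
The 7 still-open variables together cover exactly {6, 8, 10, 11, 12, 13, 14} — 7 values for 7 variables — and 6 appears only in y's list, so y = 6.
The 6 still-open variables draw from only 6 values {8, 10, 11, 12, 13, 14}, so each is used; only w can be 12, hence w = 12.
The 5 still-open variables draw from only 5 values {8, 10, 11, 13, 14}, so each is used; only s can be 10, hence s = 10.

10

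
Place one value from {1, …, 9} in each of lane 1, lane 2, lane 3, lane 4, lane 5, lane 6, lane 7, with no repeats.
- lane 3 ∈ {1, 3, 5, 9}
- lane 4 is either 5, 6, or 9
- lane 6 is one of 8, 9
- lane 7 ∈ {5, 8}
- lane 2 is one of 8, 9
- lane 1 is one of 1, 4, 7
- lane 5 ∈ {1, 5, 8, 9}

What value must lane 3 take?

lane 2 and lane 6 between them cover only {8, 9} — a naked pair. Remove those values from lane 3, lane 4, lane 5, lane 7.
lane 7's domain is down to {5}, so lane 7 = 5. Strike 5 from lane 3, lane 4, lane 5.
That leaves lane 4 = 6.
That leaves lane 5 = 1. Remove 1 from lane 1, lane 3.
So lane 3 = 3.

3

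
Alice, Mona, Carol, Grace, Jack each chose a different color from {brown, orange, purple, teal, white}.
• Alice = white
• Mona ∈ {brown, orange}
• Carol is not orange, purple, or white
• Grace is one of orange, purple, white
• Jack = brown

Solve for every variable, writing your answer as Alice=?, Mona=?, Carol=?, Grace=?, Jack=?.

Alice=white, Mona=orange, Carol=teal, Grace=purple, Jack=brown

Alice must be white (only option left). Remove white from Grace.
Jack's domain is down to {brown}, so Jack = brown. Strike brown from Mona, Carol.
Mona has just one choice, so Mona = orange. So Grace can't be orange.
Carol's domain is down to {teal}, so Carol = teal.
That leaves Grace = purple.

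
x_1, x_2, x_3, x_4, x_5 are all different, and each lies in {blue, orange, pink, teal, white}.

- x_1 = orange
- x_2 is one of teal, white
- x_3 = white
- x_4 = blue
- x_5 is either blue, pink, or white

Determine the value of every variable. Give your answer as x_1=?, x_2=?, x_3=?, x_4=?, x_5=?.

x_1's domain is down to {orange}, so x_1 = orange.
x_3 must be white (only option left). Eliminate white elsewhere: x_2, x_5.
x_4 has just one choice, so x_4 = blue. Remove blue from x_5.
x_5 has just one choice, so x_5 = pink.
That leaves x_2 = teal.

x_1=orange, x_2=teal, x_3=white, x_4=blue, x_5=pink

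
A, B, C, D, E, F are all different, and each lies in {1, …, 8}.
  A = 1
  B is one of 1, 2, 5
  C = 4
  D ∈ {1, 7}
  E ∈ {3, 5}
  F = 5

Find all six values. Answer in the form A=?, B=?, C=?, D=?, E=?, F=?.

A must be 1 (only option left). So B, D can't be 1.
That leaves C = 4.
D's domain is down to {7}, so D = 7.
F has just one choice, so F = 5. Strike 5 from B, E.
B must be 2 (only option left).
E must be 3 (only option left).

A=1, B=2, C=4, D=7, E=3, F=5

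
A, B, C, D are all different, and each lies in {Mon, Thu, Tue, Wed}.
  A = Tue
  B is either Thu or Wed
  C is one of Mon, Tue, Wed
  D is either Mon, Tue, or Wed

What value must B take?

A has just one choice, so A = Tue. Remove Tue from C, D.
Among the 3 still-open variables, Thu fits only B (and all 3 values in {Mon, Thu, Wed} must be used), so B = Thu.

Thu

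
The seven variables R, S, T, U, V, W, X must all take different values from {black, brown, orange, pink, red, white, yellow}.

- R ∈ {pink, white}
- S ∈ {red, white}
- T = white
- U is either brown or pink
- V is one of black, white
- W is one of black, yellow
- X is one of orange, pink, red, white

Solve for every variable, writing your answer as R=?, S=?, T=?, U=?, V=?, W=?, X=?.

T has just one choice, so T = white. Eliminate white elsewhere: R, S, V, X.
V's domain is down to {black}, so V = black. So W can't be black.
W's domain is down to {yellow}, so W = yellow.
R's domain is down to {pink}, so R = pink. Strike pink from U, X.
S must be red (only option left). Remove red from X.
That leaves U = brown.
X must be orange (only option left).

R=pink, S=red, T=white, U=brown, V=black, W=yellow, X=orange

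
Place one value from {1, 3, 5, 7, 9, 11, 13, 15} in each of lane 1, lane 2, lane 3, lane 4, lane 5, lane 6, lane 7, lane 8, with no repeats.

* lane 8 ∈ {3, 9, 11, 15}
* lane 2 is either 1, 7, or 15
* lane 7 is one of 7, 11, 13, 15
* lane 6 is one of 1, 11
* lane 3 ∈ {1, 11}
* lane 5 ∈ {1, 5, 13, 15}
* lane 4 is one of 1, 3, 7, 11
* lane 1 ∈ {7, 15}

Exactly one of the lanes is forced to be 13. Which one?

The 8 variables together cover exactly {1, 3, 5, 7, 9, 11, 13, 15} — 8 values for 8 variables — and 5 appears only in lane 5's list, so lane 5 = 5.
Among the 7 still-open variables, 9 fits only lane 8 (and all 7 values in {1, 3, 7, 9, 11, 13, 15} must be used), so lane 8 = 9.
Among the 6 still-open variables, 3 fits only lane 4 (and all 6 values in {1, 3, 7, 11, 13, 15} must be used), so lane 4 = 3.
The 5 still-open variables draw from only 5 values {1, 7, 11, 13, 15}, so each is used; only lane 7 can be 13, hence lane 7 = 13.

lane 7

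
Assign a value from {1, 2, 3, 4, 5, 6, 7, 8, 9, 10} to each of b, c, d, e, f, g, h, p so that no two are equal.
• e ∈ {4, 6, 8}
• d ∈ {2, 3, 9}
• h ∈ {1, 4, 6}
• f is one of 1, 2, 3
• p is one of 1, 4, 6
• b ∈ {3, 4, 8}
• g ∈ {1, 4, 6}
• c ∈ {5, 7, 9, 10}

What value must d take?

9

g, h, p between them cover only {1, 4, 6} — a naked triple. Remove those values from b, e, f.
e's domain is down to {8}, so e = 8. Eliminate 8 elsewhere: b.
b's domain is down to {3}, so b = 3. Strike 3 from d, f.
f must be 2 (only option left). So d can't be 2.
So d = 9.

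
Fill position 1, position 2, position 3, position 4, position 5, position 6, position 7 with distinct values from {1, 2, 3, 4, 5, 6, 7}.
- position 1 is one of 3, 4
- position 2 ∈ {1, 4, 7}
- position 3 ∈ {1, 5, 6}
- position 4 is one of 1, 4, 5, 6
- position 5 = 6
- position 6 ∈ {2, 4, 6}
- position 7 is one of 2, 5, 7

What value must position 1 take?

3

position 5 has just one choice, so position 5 = 6. Remove 6 from position 3, position 4, position 6.
The 6 still-open variables together cover exactly {1, 2, 3, 4, 5, 7} — 6 values for 6 variables — and 3 appears only in position 1's list, so position 1 = 3.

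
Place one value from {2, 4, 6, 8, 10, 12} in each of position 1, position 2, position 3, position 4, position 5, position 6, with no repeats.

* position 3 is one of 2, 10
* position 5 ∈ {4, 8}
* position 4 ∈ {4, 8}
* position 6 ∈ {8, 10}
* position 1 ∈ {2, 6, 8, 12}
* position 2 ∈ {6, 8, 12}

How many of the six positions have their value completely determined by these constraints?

position 4 and position 5 between them cover only {4, 8} — a naked pair. Remove those values from position 1, position 2, position 6.
That leaves position 6 = 10. Strike 10 from position 3.
position 3 has just one choice, so position 3 = 2. Strike 2 from position 1.
Determined: position 3=2, position 6=10. The other positions each still have more than one consistent value. That makes 2.

2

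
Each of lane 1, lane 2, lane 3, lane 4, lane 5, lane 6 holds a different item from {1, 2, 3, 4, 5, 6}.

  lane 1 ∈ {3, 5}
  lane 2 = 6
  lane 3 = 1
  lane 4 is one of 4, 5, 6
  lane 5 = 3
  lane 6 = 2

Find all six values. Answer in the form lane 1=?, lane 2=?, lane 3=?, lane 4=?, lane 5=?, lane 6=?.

lane 1=5, lane 2=6, lane 3=1, lane 4=4, lane 5=3, lane 6=2

lane 2's domain is down to {6}, so lane 2 = 6. Strike 6 from lane 4.
lane 3's domain is down to {1}, so lane 3 = 1.
lane 5's domain is down to {3}, so lane 5 = 3. Eliminate 3 elsewhere: lane 1.
lane 6's domain is down to {2}, so lane 6 = 2.
lane 1's domain is down to {5}, so lane 1 = 5. Remove 5 from lane 4.
lane 4's domain is down to {4}, so lane 4 = 4.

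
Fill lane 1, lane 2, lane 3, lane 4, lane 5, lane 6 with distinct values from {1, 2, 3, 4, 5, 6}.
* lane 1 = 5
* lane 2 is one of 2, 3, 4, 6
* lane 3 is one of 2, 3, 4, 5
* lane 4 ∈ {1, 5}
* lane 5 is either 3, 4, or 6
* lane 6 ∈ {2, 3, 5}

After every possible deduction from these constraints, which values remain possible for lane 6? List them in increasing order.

2, 3

lane 1's domain is down to {5}, so lane 1 = 5. So lane 3, lane 4, lane 6 can't be 5.
That leaves lane 4 = 1.
No further eliminations apply; lane 6 can still be any of 2, 3.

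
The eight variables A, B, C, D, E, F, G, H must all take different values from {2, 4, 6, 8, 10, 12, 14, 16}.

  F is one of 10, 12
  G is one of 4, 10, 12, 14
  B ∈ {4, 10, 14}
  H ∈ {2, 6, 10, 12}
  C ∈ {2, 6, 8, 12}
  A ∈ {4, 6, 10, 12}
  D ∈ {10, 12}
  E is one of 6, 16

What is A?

Among the 8 variables, 8 fits only C (and all 8 values in {2, 4, 6, 8, 10, 12, 14, 16} must be used), so C = 8.
The 7 still-open variables together cover exactly {2, 4, 6, 10, 12, 14, 16} — 7 values for 7 variables — and 2 appears only in H's list, so H = 2.
The 6 still-open variables together cover exactly {4, 6, 10, 12, 14, 16} — 6 values for 6 variables — and 16 appears only in E's list, so E = 16.
The 5 still-open variables together cover exactly {4, 6, 10, 12, 14} — 5 values for 5 variables — and 6 appears only in A's list, so A = 6.

6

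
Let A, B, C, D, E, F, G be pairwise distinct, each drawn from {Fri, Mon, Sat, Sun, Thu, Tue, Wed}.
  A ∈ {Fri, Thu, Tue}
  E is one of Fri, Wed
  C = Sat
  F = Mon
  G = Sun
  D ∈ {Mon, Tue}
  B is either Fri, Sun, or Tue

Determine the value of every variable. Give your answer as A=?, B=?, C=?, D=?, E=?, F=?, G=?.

A=Thu, B=Fri, C=Sat, D=Tue, E=Wed, F=Mon, G=Sun

C has just one choice, so C = Sat.
That leaves F = Mon. Strike Mon from D.
G has just one choice, so G = Sun. Remove Sun from B.
D has just one choice, so D = Tue. Remove Tue from A, B.
B has just one choice, so B = Fri. Eliminate Fri elsewhere: A, E.
E's domain is down to {Wed}, so E = Wed.
A has just one choice, so A = Thu.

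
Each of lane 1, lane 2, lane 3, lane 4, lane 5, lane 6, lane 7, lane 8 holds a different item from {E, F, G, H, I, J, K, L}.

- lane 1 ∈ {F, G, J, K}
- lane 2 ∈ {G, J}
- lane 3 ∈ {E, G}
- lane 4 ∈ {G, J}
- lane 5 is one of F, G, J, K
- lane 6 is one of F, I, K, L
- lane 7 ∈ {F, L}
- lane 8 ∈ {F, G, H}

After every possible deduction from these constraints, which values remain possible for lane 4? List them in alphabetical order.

The 8 variables draw from only 8 values {E, F, G, H, I, J, K, L}, so each is used; only lane 3 can be E, hence lane 3 = E.
The 7 still-open variables draw from only 7 values {F, G, H, I, J, K, L}, so each is used; only lane 8 can be H, hence lane 8 = H.
Among the 6 still-open variables, I fits only lane 6 (and all 6 values in {F, G, I, J, K, L} must be used), so lane 6 = I.
The 5 still-open variables draw from only 5 values {F, G, J, K, L}, so each is used; only lane 7 can be L, hence lane 7 = L.
lane 2 and lane 4 share exactly the 2 values {G, J}; by pigeonhole those values go to them, so strike G, J from lane 1, lane 5.
No further eliminations apply; lane 4 can still be any of G, J.

G, J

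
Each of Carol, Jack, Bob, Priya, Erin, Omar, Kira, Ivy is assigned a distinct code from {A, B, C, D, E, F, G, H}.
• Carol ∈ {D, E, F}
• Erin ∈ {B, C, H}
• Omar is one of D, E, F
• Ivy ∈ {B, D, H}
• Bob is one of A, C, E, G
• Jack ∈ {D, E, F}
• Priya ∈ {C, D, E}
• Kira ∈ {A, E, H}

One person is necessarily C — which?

The 8 variables together cover exactly {A, B, C, D, E, F, G, H} — 8 values for 8 variables — and G appears only in Bob's list, so Bob = G.
The 7 still-open variables draw from only 7 values {A, B, C, D, E, F, H}, so each is used; only Kira can be A, hence Kira = A.
The 3 variables Carol, Jack, Omar are confined to {D, E, F}, which locks those values in; drop them from Priya, Ivy.
So C goes to Priya.

Priya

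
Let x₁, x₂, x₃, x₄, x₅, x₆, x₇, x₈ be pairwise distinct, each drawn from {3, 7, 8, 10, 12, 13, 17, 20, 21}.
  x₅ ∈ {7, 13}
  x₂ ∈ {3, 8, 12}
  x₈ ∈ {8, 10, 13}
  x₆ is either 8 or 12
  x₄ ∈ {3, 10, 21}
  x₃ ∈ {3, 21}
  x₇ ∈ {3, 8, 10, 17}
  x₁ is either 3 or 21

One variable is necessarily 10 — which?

x₄

The 8 variables together cover exactly {3, 7, 8, 10, 12, 13, 17, 21} — 8 values for 8 variables — and 7 appears only in x₅'s list, so x₅ = 7.
The 7 still-open variables together cover exactly {3, 8, 10, 12, 13, 17, 21} — 7 values for 7 variables — and 13 appears only in x₈'s list, so x₈ = 13.
Among the 6 still-open variables, 17 fits only x₇ (and all 6 values in {3, 8, 10, 12, 17, 21} must be used), so x₇ = 17.
The 5 still-open variables together cover exactly {3, 8, 10, 12, 21} — 5 values for 5 variables — and 10 appears only in x₄'s list, so x₄ = 10.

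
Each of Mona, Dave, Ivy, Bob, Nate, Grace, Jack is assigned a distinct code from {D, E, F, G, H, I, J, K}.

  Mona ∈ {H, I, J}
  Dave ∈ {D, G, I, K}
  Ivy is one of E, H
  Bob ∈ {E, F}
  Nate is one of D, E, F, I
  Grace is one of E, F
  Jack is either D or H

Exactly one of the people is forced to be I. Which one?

Bob and Grace share exactly the 2 values {E, F}; by pigeonhole those values go to them, so strike E, F from Ivy, Nate.
Ivy must be H (only option left). So Mona, Jack can't be H.
That leaves Jack = D. Eliminate D elsewhere: Dave, Nate.
So I goes to Nate.

Nate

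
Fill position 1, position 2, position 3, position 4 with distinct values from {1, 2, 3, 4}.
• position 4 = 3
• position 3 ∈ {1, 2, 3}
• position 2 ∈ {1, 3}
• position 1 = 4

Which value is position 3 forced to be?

2

position 1 must be 4 (only option left).
position 4 must be 3 (only option left). Remove 3 from position 2, position 3.
position 2's domain is down to {1}, so position 2 = 1. Strike 1 from position 3.
So position 3 = 2.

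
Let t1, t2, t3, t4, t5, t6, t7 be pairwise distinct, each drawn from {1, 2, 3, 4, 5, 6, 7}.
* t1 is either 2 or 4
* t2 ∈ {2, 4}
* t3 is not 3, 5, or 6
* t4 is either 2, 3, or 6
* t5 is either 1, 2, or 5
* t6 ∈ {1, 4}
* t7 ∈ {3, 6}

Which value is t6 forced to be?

1

Among the 7 variables, 5 fits only t5 (and all 7 values in {1, 2, 3, 4, 5, 6, 7} must be used), so t5 = 5.
The 6 still-open variables draw from only 6 values {1, 2, 3, 4, 6, 7}, so each is used; only t3 can be 7, hence t3 = 7.
The 5 still-open variables together cover exactly {1, 2, 3, 4, 6} — 5 values for 5 variables — and 1 appears only in t6's list, so t6 = 1.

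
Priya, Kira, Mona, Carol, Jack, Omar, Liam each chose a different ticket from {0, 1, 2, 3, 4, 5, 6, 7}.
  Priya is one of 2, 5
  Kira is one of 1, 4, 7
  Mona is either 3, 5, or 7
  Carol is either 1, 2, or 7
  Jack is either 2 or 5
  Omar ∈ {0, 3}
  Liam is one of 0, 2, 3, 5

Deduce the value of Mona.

7

Among the 7 variables, 4 fits only Kira (and all 7 values in {0, 1, 2, 3, 4, 5, 7} must be used), so Kira = 4.
The 6 still-open variables together cover exactly {0, 1, 2, 3, 5, 7} — 6 values for 6 variables — and 1 appears only in Carol's list, so Carol = 1.
The 5 still-open variables together cover exactly {0, 2, 3, 5, 7} — 5 values for 5 variables — and 7 appears only in Mona's list, so Mona = 7.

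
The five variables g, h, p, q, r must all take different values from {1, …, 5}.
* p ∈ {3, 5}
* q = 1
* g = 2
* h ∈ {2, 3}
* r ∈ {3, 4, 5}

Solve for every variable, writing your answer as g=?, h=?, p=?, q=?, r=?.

g's domain is down to {2}, so g = 2. Strike 2 from h.
That leaves h = 3. So p, r can't be 3.
p must be 5 (only option left). Strike 5 from r.
q has just one choice, so q = 1.
r has just one choice, so r = 4.

g=2, h=3, p=5, q=1, r=4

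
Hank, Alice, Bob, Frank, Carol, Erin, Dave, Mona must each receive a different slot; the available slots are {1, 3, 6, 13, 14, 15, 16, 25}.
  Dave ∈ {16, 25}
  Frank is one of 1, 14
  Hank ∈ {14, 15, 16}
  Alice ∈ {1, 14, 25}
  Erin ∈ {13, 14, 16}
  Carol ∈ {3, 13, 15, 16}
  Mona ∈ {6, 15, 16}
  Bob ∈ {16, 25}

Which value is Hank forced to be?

Among the 8 variables, 3 fits only Carol (and all 8 values in {1, 3, 6, 13, 14, 15, 16, 25} must be used), so Carol = 3.
The 7 still-open variables together cover exactly {1, 6, 13, 14, 15, 16, 25} — 7 values for 7 variables — and 6 appears only in Mona's list, so Mona = 6.
The 6 still-open variables together cover exactly {1, 13, 14, 15, 16, 25} — 6 values for 6 variables — and 13 appears only in Erin's list, so Erin = 13.
Among the 5 still-open variables, 15 fits only Hank (and all 5 values in {1, 14, 15, 16, 25} must be used), so Hank = 15.

15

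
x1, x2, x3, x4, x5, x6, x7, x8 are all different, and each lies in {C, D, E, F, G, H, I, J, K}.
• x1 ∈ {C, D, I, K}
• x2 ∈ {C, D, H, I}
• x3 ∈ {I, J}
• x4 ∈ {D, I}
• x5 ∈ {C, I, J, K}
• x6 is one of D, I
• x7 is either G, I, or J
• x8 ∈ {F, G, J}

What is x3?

J

Among the 8 variables, F fits only x8 (and all 8 values in {C, D, F, G, H, I, J, K} must be used), so x8 = F.
Among the 7 still-open variables, G fits only x7 (and all 7 values in {C, D, G, H, I, J, K} must be used), so x7 = G.
The 6 still-open variables together cover exactly {C, D, H, I, J, K} — 6 values for 6 variables — and H appears only in x2's list, so x2 = H.
x4 and x6 share exactly the 2 values {D, I}; by pigeonhole those values go to them, so strike D, I from x1, x3, x5.
So x3 = J.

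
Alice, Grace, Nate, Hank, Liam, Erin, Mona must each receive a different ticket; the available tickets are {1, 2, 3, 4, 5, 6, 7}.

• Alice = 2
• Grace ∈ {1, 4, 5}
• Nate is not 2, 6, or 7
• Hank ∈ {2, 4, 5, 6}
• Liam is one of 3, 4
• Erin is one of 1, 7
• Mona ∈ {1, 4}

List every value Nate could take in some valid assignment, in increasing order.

1, 3, 4, 5

Alice has just one choice, so Alice = 2. Remove 2 from Hank.
The 6 still-open variables together cover exactly {1, 3, 4, 5, 6, 7} — 6 values for 6 variables — and 6 appears only in Hank's list, so Hank = 6.
The 5 still-open variables draw from only 5 values {1, 3, 4, 5, 7}, so each is used; only Erin can be 7, hence Erin = 7.
No further eliminations apply; Nate can still be any of 1, 3, 4, 5.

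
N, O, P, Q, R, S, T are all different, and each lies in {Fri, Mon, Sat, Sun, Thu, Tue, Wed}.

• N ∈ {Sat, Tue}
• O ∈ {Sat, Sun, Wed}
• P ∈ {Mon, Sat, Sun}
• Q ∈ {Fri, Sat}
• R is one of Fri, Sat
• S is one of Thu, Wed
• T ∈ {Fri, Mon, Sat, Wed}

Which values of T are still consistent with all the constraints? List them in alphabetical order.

Mon, Wed

The 7 variables together cover exactly {Fri, Mon, Sat, Sun, Thu, Tue, Wed} — 7 values for 7 variables — and Thu appears only in S's list, so S = Thu.
Among the 6 still-open variables, Tue fits only N (and all 6 values in {Fri, Mon, Sat, Sun, Tue, Wed} must be used), so N = Tue.
Q and R share exactly the 2 values {Fri, Sat}; by pigeonhole those values go to them, so strike Fri, Sat from O, P, T.
No further eliminations apply; T can still be any of Mon, Wed.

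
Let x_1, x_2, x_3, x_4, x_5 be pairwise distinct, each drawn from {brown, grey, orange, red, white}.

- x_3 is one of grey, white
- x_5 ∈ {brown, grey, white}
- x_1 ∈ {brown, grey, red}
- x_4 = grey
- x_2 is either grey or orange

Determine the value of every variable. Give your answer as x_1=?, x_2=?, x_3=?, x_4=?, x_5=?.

x_4 has just one choice, so x_4 = grey. Eliminate grey elsewhere: x_1, x_2, x_3, x_5.
x_2 has just one choice, so x_2 = orange.
x_3 must be white (only option left). Remove white from x_5.
x_5 has just one choice, so x_5 = brown. Eliminate brown elsewhere: x_1.
x_1 must be red (only option left).

x_1=red, x_2=orange, x_3=white, x_4=grey, x_5=brown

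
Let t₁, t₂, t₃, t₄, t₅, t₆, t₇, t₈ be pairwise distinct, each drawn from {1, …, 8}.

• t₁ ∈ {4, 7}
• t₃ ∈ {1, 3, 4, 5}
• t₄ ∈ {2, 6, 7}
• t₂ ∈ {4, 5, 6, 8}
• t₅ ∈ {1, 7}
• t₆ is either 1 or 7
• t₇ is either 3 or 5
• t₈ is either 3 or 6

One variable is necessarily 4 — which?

The 8 variables together cover exactly {1, 2, 3, 4, 5, 6, 7, 8} — 8 values for 8 variables — and 2 appears only in t₄'s list, so t₄ = 2.
Among the 7 still-open variables, 8 fits only t₂ (and all 7 values in {1, 3, 4, 5, 6, 7, 8} must be used), so t₂ = 8.
Among the 6 still-open variables, 6 fits only t₈ (and all 6 values in {1, 3, 4, 5, 6, 7} must be used), so t₈ = 6.
The 2 variables t₅ and t₆ are confined to {1, 7}, which locks those values in; drop them from t₁, t₃.
So 4 goes to t₁.

t₁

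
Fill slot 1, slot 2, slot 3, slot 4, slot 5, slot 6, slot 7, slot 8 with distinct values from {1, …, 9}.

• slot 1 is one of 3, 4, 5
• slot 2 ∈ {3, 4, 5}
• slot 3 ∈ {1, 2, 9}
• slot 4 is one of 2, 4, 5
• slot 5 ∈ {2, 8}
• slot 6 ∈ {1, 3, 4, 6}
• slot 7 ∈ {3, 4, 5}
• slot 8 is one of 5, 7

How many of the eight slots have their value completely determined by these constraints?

3

slot 1, slot 2, slot 7 share exactly the 3 values {3, 4, 5}; by pigeonhole those values go to them, so strike 3, 4, 5 from slot 4, slot 6, slot 8.
slot 4 must be 2 (only option left). Strike 2 from slot 3, slot 5.
That leaves slot 5 = 8.
slot 8 must be 7 (only option left).
Determined: slot 4=2, slot 5=8, slot 8=7. The other slots each still have more than one consistent value. That makes 3.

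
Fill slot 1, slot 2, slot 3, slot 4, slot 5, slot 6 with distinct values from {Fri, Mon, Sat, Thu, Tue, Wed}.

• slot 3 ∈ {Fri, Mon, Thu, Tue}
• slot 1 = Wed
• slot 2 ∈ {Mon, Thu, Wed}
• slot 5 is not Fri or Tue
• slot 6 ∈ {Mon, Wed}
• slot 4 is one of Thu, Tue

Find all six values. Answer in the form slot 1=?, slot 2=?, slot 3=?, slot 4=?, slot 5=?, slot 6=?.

slot 1's domain is down to {Wed}, so slot 1 = Wed. Eliminate Wed elsewhere: slot 2, slot 5, slot 6.
That leaves slot 6 = Mon. Strike Mon from slot 2, slot 3, slot 5.
slot 2 has just one choice, so slot 2 = Thu. Eliminate Thu elsewhere: slot 3, slot 4, slot 5.
slot 4's domain is down to {Tue}, so slot 4 = Tue. So slot 3 can't be Tue.
That leaves slot 5 = Sat.
slot 3 must be Fri (only option left).

slot 1=Wed, slot 2=Thu, slot 3=Fri, slot 4=Tue, slot 5=Sat, slot 6=Mon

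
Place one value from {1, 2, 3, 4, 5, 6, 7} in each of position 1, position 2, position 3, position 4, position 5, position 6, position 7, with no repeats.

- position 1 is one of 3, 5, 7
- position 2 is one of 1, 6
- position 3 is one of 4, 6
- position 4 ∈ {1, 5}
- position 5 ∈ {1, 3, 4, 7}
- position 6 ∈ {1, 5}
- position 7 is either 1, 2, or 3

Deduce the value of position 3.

4

The 7 variables together cover exactly {1, 2, 3, 4, 5, 6, 7} — 7 values for 7 variables — and 2 appears only in position 7's list, so position 7 = 2.
position 4 and position 6 share exactly the 2 values {1, 5}; by pigeonhole those values go to them, so strike 1, 5 from position 1, position 2, position 5.
position 2 has just one choice, so position 2 = 6. Eliminate 6 elsewhere: position 3.
So position 3 = 4.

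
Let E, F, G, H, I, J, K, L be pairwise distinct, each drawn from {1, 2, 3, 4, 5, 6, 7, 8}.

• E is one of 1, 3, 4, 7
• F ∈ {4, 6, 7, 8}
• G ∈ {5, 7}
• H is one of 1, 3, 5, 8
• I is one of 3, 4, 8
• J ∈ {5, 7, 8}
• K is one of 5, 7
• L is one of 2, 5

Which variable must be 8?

Among the 8 variables, 2 fits only L (and all 8 values in {1, 2, 3, 4, 5, 6, 7, 8} must be used), so L = 2.
The 7 still-open variables draw from only 7 values {1, 3, 4, 5, 6, 7, 8}, so each is used; only F can be 6, hence F = 6.
G and K between them cover only {5, 7} — a naked pair. Remove those values from E, H, J.
So 8 goes to J.

J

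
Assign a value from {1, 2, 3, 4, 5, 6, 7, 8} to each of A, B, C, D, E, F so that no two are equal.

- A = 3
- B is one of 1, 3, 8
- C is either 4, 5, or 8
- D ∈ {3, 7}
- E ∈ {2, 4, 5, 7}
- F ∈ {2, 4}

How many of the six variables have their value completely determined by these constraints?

A must be 3 (only option left). Strike 3 from B, D.
That leaves D = 7. Eliminate 7 elsewhere: E.
Determined: A=3, D=7. The other variables each still have more than one consistent value. That makes 2.

2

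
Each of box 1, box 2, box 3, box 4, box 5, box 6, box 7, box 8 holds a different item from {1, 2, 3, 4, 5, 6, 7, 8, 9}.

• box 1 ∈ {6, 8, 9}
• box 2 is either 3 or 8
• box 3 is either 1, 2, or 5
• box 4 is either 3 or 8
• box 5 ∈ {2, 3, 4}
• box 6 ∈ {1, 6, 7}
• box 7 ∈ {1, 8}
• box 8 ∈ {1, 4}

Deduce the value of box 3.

5

box 2 and box 4 share exactly the 2 values {3, 8}; by pigeonhole those values go to them, so strike 3, 8 from box 1, box 5, box 7.
box 7's domain is down to {1}, so box 7 = 1. Strike 1 from box 3, box 6, box 8.
That leaves box 8 = 4. So box 5 can't be 4.
box 5 must be 2 (only option left). Strike 2 from box 3.
So box 3 = 5.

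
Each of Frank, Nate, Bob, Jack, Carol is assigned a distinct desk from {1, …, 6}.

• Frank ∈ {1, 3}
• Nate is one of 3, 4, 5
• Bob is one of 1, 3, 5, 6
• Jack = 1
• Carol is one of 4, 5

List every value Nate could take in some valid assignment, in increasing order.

Jack must be 1 (only option left). Remove 1 from Frank, Bob.
That leaves Frank = 3. Eliminate 3 elsewhere: Nate, Bob.
The 3 still-open variables draw from only 3 values {4, 5, 6}, so each is used; only Bob can be 6, hence Bob = 6.
No further eliminations apply; Nate can still be any of 4, 5.

4, 5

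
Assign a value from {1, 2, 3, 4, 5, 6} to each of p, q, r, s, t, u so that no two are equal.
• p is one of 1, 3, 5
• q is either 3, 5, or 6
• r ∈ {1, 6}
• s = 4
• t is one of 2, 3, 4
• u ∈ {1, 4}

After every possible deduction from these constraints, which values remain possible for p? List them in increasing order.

s has just one choice, so s = 4. Strike 4 from t, u.
That leaves u = 1. Eliminate 1 elsewhere: p, r.
r has just one choice, so r = 6. Remove 6 from q.
The 3 still-open variables draw from only 3 values {2, 3, 5}, so each is used; only t can be 2, hence t = 2.
No further eliminations apply; p can still be any of 3, 5.

3, 5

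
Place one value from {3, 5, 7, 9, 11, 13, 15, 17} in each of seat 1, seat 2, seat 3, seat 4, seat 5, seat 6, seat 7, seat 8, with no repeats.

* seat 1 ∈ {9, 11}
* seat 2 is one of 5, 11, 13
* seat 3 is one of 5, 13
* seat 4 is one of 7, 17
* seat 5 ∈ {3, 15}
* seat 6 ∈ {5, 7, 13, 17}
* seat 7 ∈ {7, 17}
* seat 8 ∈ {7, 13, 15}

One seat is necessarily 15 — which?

seat 8

The 8 variables draw from only 8 values {3, 5, 7, 9, 11, 13, 15, 17}, so each is used; only seat 5 can be 3, hence seat 5 = 3.
The 7 still-open variables together cover exactly {5, 7, 9, 11, 13, 15, 17} — 7 values for 7 variables — and 9 appears only in seat 1's list, so seat 1 = 9.
Among the 6 still-open variables, 11 fits only seat 2 (and all 6 values in {5, 7, 11, 13, 15, 17} must be used), so seat 2 = 11.
The 5 still-open variables draw from only 5 values {5, 7, 13, 15, 17}, so each is used; only seat 8 can be 15, hence seat 8 = 15.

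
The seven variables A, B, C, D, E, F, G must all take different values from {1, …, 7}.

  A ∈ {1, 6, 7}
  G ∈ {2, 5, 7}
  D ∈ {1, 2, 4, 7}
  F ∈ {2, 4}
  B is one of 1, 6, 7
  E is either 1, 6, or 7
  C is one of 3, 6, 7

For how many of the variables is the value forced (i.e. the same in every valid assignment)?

2

Among the 7 variables, 3 fits only C (and all 7 values in {1, 2, 3, 4, 5, 6, 7} must be used), so C = 3.
The 6 still-open variables draw from only 6 values {1, 2, 4, 5, 6, 7}, so each is used; only G can be 5, hence G = 5.
A, B, E share exactly the 3 values {1, 6, 7}; by pigeonhole those values go to them, so strike 1, 6, 7 from D.
Determined: C=3, G=5. The other variables each still have more than one consistent value. That makes 2.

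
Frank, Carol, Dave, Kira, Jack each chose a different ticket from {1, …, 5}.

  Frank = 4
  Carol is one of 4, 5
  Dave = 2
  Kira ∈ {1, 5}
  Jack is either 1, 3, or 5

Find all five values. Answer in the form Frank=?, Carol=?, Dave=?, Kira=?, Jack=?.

Frank's domain is down to {4}, so Frank = 4. Eliminate 4 elsewhere: Carol.
That leaves Carol = 5. Eliminate 5 elsewhere: Kira, Jack.
Dave must be 2 (only option left).
Kira has just one choice, so Kira = 1. Strike 1 from Jack.
That leaves Jack = 3.

Frank=4, Carol=5, Dave=2, Kira=1, Jack=3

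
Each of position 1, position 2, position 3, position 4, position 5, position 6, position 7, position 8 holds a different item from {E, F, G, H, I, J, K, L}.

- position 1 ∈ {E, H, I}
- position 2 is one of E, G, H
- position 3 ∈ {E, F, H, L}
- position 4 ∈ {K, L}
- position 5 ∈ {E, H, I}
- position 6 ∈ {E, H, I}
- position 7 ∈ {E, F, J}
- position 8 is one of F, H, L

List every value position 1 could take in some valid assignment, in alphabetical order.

E, H, I

The 8 variables together cover exactly {E, F, G, H, I, J, K, L} — 8 values for 8 variables — and G appears only in position 2's list, so position 2 = G.
The 7 still-open variables draw from only 7 values {E, F, H, I, J, K, L}, so each is used; only position 7 can be J, hence position 7 = J.
The 6 still-open variables together cover exactly {E, F, H, I, K, L} — 6 values for 6 variables — and K appears only in position 4's list, so position 4 = K.
position 1, position 5, position 6 between them cover only {E, H, I} — a naked triple. Remove those values from position 3, position 8.
No further eliminations apply; position 1 can still be any of E, H, I.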